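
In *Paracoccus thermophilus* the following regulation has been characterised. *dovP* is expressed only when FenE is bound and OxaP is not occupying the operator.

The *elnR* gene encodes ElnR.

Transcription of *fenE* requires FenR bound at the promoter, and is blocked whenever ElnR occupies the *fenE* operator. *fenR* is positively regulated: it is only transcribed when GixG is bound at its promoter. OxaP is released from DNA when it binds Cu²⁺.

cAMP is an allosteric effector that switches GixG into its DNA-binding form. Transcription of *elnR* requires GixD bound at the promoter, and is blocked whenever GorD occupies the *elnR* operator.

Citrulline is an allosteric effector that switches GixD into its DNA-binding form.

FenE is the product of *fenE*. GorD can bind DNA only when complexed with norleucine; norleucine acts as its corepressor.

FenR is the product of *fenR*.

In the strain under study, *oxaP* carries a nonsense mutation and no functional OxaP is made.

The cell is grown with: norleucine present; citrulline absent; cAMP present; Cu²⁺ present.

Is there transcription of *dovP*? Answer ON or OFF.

ON

cAMP is present, so GixG is active.
No repressor is bound and GixG is active, so *fenR* is transcribed.
So FenR is produced and active.
Citrulline is absent, so GixD is inactive.
Norleucine is present, so GorD is active.
With repressor GorD bound, *elnR* is not transcribed.
So ElnR is not produced.
No repressor is bound and FenR is active, so *fenE* is transcribed.
So FenE is produced and active.
OxaP is non-functional in this strain, so it has no effect.
No repressor is bound and FenE is active, so *dovP* is transcribed.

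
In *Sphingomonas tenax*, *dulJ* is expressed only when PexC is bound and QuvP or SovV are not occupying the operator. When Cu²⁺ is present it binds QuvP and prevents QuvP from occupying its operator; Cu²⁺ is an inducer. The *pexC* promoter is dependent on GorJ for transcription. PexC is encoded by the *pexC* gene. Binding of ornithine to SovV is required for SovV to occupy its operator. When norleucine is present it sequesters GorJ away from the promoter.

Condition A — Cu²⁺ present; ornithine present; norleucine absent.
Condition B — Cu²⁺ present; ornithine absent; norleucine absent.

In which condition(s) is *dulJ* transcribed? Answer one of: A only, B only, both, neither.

Condition A:
Cu²⁺ is present, so QuvP is inactive.
Ornithine is present, so SovV is active.
Norleucine is absent, so GorJ is active.
No repressor is bound and GorJ is active, so *pexC* is transcribed.
So PexC is produced and active.
With repressor SovV bound, *dulJ* is not transcribed.
→ *dulJ* is OFF in A.
Condition B:
Cu²⁺ is present, so QuvP is inactive.
Ornithine is absent, so SovV is inactive.
Norleucine is absent, so GorJ is active.
No repressor is bound and GorJ is active, so *pexC* is transcribed.
So PexC is produced and active.
No repressor is bound and PexC is active, so *dulJ* is transcribed.
→ *dulJ* is ON in B.

B only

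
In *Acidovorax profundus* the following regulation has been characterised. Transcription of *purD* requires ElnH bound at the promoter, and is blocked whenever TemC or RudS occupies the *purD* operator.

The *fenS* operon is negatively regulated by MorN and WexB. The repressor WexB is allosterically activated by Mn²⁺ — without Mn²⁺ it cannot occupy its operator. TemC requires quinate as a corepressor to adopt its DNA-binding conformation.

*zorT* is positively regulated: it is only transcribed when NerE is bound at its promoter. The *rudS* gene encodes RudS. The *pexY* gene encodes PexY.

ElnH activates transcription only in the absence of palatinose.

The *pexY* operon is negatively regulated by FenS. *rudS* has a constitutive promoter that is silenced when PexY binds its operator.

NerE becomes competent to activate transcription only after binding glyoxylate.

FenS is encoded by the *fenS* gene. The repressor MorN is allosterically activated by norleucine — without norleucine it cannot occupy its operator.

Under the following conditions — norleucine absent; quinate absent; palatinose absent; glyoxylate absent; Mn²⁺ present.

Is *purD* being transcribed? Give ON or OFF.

ON

Quinate is absent, so TemC is inactive.
Norleucine is absent, so MorN is inactive.
Mn²⁺ is present, so WexB is active.
With repressor WexB bound, *fenS* is not transcribed.
So FenS is not produced.
With no repressor bound, *pexY* is transcribed.
So PexY is produced and active.
With repressor PexY bound, *rudS* is not transcribed.
So RudS is not produced.
Palatinose is absent, so ElnH is active.
No repressor is bound and ElnH is active, so *purD* is transcribed.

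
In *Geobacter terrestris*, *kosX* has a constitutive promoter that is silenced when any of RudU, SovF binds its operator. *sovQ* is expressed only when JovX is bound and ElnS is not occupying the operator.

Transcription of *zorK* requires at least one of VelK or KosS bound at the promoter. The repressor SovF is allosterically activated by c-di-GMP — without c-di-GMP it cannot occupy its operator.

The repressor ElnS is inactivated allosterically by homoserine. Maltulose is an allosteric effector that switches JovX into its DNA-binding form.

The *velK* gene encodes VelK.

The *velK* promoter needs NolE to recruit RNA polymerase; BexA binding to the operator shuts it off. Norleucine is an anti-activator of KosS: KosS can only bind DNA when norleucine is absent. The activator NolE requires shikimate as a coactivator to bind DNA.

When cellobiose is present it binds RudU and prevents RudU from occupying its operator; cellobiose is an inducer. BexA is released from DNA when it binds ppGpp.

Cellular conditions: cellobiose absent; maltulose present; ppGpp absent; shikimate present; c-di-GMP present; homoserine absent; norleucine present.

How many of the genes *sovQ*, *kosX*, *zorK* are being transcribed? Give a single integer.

Homoserine is absent, so ElnS is active.
Maltulose is present, so JovX is active.
With repressor ElnS bound, *sovQ* is not transcribed.
→ *sovQ* is OFF.
Cellobiose is absent, so RudU is active.
c-di-GMP is present, so SovF is active.
With repressor RudU bound, *kosX* is not transcribed.
→ *kosX* is OFF.
Shikimate is present, so NolE is active.
ppGpp is absent, so BexA is active.
With repressor BexA bound, *velK* is not transcribed.
So VelK is not produced.
Norleucine is present, so KosS is inactive.
No activator is available at the *zorK* promoter, so *zorK* is not transcribed.
→ *zorK* is OFF.
0 of the 3 genes are transcribed.

0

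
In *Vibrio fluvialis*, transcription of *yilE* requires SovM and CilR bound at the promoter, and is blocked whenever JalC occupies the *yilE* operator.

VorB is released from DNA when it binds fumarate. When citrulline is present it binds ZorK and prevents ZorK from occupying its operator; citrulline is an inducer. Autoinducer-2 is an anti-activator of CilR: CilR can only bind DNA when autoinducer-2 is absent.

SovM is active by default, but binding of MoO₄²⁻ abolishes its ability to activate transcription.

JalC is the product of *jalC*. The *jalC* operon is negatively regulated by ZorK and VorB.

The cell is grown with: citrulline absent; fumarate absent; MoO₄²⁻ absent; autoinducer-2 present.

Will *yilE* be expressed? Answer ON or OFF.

MoO₄²⁻ is absent, so SovM is active.
Citrulline is absent, so ZorK is active.
Fumarate is absent, so VorB is active.
With repressor ZorK bound, *jalC* is not transcribed.
So JalC is not produced.
Autoinducer-2 is present, so CilR is inactive.
Required activator CilR is absent, so *yilE* is not transcribed.

OFF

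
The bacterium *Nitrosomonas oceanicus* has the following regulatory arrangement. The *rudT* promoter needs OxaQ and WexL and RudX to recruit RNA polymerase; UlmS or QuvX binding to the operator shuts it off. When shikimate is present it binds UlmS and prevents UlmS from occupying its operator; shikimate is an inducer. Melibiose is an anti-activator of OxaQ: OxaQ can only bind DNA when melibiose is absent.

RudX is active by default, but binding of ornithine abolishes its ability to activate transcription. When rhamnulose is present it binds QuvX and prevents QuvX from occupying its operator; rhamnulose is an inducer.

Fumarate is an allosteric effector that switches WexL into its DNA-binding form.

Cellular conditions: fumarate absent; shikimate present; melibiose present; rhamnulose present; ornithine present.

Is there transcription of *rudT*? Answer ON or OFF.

Melibiose is present, so OxaQ is inactive.
Fumarate is absent, so WexL is inactive.
Ornithine is present, so RudX is inactive.
Shikimate is present, so UlmS is inactive.
Rhamnulose is present, so QuvX is inactive.
Required activator OxaQ is absent, so *rudT* is not transcribed.

OFF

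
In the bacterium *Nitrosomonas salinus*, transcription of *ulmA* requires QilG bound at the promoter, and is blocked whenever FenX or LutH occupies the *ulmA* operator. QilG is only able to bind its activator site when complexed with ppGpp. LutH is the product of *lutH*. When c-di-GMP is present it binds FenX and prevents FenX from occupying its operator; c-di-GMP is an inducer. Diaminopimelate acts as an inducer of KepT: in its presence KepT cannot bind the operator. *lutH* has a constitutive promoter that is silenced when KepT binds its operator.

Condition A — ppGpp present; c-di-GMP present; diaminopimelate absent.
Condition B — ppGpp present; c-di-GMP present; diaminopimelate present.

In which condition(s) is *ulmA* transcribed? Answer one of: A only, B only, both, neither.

A only

Condition A:
ppGpp is present, so QilG is active.
c-di-GMP is present, so FenX is inactive.
Diaminopimelate is absent, so KepT is active.
With repressor KepT bound, *lutH* is not transcribed.
So LutH is not produced.
No repressor is bound and QilG is active, so *ulmA* is transcribed.
→ *ulmA* is ON in A.
Condition B:
ppGpp is present, so QilG is active.
c-di-GMP is present, so FenX is inactive.
Diaminopimelate is present, so KepT is inactive.
With no repressor bound, *lutH* is transcribed.
So LutH is produced and active.
With repressor LutH bound, *ulmA* is not transcribed.
→ *ulmA* is OFF in B.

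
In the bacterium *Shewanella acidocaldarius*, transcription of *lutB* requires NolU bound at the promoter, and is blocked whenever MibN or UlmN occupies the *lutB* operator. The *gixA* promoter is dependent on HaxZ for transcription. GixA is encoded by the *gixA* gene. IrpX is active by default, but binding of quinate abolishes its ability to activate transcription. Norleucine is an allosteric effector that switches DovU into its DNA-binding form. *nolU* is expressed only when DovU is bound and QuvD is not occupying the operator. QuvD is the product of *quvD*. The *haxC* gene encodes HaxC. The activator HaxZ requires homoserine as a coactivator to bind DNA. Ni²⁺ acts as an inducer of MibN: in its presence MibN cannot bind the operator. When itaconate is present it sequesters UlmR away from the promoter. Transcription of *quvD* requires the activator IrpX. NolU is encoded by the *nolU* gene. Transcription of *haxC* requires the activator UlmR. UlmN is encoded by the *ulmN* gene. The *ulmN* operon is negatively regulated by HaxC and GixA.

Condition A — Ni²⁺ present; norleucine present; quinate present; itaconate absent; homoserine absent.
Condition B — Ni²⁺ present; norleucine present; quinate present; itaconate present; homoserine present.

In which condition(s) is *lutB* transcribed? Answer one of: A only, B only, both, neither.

Condition A:
Ni²⁺ is present, so MibN is inactive.
Norleucine is present, so DovU is active.
Quinate is present, so IrpX is inactive.
Required activator IrpX is absent, so *quvD* is not transcribed.
So QuvD is not produced.
No repressor is bound and DovU is active, so *nolU* is transcribed.
So NolU is produced and active.
Itaconate is absent, so UlmR is active.
No repressor is bound and UlmR is active, so *haxC* is transcribed.
So HaxC is produced and active.
Homoserine is absent, so HaxZ is inactive.
Required activator HaxZ is absent, so *gixA* is not transcribed.
So GixA is not produced.
With repressor HaxC bound, *ulmN* is not transcribed.
So UlmN is not produced.
No repressor is bound and NolU is active, so *lutB* is transcribed.
→ *lutB* is ON in A.
Condition B:
Ni²⁺ is present, so MibN is inactive.
Norleucine is present, so DovU is active.
Quinate is present, so IrpX is inactive.
Required activator IrpX is absent, so *quvD* is not transcribed.
So QuvD is not produced.
No repressor is bound and DovU is active, so *nolU* is transcribed.
So NolU is produced and active.
Itaconate is present, so UlmR is inactive.
Required activator UlmR is absent, so *haxC* is not transcribed.
So HaxC is not produced.
Homoserine is present, so HaxZ is active.
No repressor is bound and HaxZ is active, so *gixA* is transcribed.
So GixA is produced and active.
With repressor GixA bound, *ulmN* is not transcribed.
So UlmN is not produced.
No repressor is bound and NolU is active, so *lutB* is transcribed.
→ *lutB* is ON in B.

both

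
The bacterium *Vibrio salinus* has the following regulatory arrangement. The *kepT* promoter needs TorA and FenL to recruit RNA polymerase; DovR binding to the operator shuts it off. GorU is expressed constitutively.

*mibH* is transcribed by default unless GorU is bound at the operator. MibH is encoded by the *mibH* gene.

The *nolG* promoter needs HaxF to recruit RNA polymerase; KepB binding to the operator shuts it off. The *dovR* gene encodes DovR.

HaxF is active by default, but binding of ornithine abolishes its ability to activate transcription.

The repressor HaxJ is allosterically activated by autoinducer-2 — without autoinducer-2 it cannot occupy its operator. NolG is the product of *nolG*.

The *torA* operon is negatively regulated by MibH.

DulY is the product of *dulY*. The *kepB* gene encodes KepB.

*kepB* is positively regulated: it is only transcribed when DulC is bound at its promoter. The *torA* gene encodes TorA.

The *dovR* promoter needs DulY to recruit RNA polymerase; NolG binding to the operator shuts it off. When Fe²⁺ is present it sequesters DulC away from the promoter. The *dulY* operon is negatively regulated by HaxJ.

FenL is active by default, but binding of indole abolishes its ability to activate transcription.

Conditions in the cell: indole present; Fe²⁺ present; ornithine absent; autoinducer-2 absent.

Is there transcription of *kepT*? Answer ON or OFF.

OFF

Autoinducer-2 is absent, so HaxJ is inactive.
With no repressor bound, *dulY* is transcribed.
So DulY is produced and active.
Fe²⁺ is present, so DulC is inactive.
Required activator DulC is absent, so *kepB* is not transcribed.
So KepB is not produced.
Ornithine is absent, so HaxF is active.
No repressor is bound and HaxF is active, so *nolG* is transcribed.
So NolG is produced and active.
With repressor NolG bound, *dovR* is not transcribed.
So DovR is not produced.
GorU is produced constitutively and is active.
With repressor GorU bound, *mibH* is not transcribed.
So MibH is not produced.
With no repressor bound, *torA* is transcribed.
So TorA is produced and active.
Indole is present, so FenL is inactive.
Required activator FenL is absent, so *kepT* is not transcribed.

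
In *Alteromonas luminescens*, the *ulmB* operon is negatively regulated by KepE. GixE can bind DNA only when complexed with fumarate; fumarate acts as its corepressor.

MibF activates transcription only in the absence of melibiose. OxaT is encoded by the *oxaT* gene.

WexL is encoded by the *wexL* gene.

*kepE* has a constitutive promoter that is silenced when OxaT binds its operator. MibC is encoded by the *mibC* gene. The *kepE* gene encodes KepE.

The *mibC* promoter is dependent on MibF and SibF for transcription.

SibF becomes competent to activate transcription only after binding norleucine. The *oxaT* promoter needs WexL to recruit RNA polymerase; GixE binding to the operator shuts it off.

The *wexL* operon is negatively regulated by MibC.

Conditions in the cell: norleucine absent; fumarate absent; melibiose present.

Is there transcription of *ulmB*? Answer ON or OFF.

Melibiose is present, so MibF is inactive.
Norleucine is absent, so SibF is inactive.
Required activator MibF is absent, so *mibC* is not transcribed.
So MibC is not produced.
With no repressor bound, *wexL* is transcribed.
So WexL is produced and active.
Fumarate is absent, so GixE is inactive.
No repressor is bound and WexL is active, so *oxaT* is transcribed.
So OxaT is produced and active.
With repressor OxaT bound, *kepE* is not transcribed.
So KepE is not produced.
With no repressor bound, *ulmB* is transcribed.

ON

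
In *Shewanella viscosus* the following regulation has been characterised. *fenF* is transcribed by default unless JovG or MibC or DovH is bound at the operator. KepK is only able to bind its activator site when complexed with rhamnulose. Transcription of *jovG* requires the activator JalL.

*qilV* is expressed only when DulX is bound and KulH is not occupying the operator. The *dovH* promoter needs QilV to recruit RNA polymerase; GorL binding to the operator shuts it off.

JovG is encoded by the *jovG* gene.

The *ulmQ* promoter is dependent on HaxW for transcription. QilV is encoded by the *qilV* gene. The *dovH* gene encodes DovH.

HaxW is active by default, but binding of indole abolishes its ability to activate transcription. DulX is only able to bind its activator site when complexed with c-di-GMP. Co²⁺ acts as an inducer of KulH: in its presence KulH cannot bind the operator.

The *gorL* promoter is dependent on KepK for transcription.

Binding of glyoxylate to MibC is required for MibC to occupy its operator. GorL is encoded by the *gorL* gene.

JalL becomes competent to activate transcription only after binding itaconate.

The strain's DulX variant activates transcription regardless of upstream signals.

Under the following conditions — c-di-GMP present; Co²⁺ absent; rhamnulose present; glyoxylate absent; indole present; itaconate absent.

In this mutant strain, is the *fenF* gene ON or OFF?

ON

Itaconate is absent, so JalL is inactive.
Required activator JalL is absent, so *jovG* is not transcribed.
So JovG is not produced.
Glyoxylate is absent, so MibC is inactive.
Co²⁺ is absent, so KulH is active.
DulX is constitutively active in this strain.
With repressor KulH bound, *qilV* is not transcribed.
So QilV is not produced.
Rhamnulose is present, so KepK is active.
No repressor is bound and KepK is active, so *gorL* is transcribed.
So GorL is produced and active.
With repressor GorL bound, *dovH* is not transcribed.
So DovH is not produced.
With no repressor bound, *fenF* is transcribed.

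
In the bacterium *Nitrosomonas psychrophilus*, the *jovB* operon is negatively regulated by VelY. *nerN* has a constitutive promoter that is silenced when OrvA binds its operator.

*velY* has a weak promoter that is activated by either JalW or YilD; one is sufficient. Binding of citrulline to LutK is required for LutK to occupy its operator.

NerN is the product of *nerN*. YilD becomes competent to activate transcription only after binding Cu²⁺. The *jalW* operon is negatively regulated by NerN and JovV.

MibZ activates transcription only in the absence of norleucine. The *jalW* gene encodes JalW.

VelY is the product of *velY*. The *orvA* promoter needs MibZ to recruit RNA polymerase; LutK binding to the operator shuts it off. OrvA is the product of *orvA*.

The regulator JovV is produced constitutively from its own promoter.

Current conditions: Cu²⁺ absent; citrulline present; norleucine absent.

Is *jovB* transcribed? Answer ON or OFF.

Norleucine is absent, so MibZ is active.
Citrulline is present, so LutK is active.
With repressor LutK bound, *orvA* is not transcribed.
So OrvA is not produced.
With no repressor bound, *nerN* is transcribed.
So NerN is produced and active.
JovV is produced constitutively and is active.
With repressor NerN bound, *jalW* is not transcribed.
So JalW is not produced.
Cu²⁺ is absent, so YilD is inactive.
No activator is available at the *velY* promoter, so *velY* is not transcribed.
So VelY is not produced.
With no repressor bound, *jovB* is transcribed.

ON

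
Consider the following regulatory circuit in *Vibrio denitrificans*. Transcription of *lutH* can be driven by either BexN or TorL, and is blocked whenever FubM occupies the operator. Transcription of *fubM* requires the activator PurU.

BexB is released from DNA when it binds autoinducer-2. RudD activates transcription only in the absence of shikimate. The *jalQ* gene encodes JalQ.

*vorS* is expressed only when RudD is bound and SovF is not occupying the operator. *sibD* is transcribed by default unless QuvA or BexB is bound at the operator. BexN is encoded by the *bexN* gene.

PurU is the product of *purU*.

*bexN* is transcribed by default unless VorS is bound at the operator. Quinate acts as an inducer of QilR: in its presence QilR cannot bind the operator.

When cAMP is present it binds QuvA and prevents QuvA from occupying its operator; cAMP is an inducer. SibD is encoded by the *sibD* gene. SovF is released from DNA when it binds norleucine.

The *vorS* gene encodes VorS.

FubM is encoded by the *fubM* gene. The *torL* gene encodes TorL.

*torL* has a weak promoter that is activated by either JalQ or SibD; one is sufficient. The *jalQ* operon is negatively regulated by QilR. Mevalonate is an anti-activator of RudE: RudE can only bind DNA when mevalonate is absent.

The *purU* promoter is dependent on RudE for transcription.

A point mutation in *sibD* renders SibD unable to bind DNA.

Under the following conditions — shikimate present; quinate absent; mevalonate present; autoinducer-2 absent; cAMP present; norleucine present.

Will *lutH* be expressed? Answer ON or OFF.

ON

Shikimate is present, so RudD is inactive.
Norleucine is present, so SovF is inactive.
Required activator RudD is absent, so *vorS* is not transcribed.
So VorS is not produced.
With no repressor bound, *bexN* is transcribed.
So BexN is produced and active.
Quinate is absent, so QilR is active.
With repressor QilR bound, *jalQ* is not transcribed.
So JalQ is not produced.
SibD is non-functional in this strain, so it has no effect.
No activator is available at the *torL* promoter, so *torL* is not transcribed.
So TorL is not produced.
Mevalonate is present, so RudE is inactive.
Required activator RudE is absent, so *purU* is not transcribed.
So PurU is not produced.
Required activator PurU is absent, so *fubM* is not transcribed.
So FubM is not produced.
Activator BexN is present, so *lutH* is transcribed.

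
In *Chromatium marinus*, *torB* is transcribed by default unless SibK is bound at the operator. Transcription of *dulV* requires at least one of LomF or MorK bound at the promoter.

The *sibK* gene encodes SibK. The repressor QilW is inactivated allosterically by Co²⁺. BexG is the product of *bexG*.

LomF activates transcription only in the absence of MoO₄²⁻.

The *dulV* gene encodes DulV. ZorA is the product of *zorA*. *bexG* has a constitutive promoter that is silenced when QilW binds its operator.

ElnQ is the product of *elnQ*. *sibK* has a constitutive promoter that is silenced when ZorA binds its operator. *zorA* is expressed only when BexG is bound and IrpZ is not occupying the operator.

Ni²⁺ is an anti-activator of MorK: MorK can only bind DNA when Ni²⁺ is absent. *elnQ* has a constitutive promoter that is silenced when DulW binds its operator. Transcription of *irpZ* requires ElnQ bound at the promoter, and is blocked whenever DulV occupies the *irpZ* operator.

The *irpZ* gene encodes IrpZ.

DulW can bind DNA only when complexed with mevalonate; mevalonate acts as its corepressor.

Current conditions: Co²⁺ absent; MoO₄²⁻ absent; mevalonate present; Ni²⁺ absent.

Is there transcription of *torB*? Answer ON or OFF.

OFF

Mevalonate is present, so DulW is active.
With repressor DulW bound, *elnQ* is not transcribed.
So ElnQ is not produced.
MoO₄²⁻ is absent, so LomF is active.
Ni²⁺ is absent, so MorK is active.
Activator LomF is present, so *dulV* is transcribed.
So DulV is produced and active.
With repressor DulV bound, *irpZ* is not transcribed.
So IrpZ is not produced.
Co²⁺ is absent, so QilW is active.
With repressor QilW bound, *bexG* is not transcribed.
So BexG is not produced.
Required activator BexG is absent, so *zorA* is not transcribed.
So ZorA is not produced.
With no repressor bound, *sibK* is transcribed.
So SibK is produced and active.
With repressor SibK bound, *torB* is not transcribed.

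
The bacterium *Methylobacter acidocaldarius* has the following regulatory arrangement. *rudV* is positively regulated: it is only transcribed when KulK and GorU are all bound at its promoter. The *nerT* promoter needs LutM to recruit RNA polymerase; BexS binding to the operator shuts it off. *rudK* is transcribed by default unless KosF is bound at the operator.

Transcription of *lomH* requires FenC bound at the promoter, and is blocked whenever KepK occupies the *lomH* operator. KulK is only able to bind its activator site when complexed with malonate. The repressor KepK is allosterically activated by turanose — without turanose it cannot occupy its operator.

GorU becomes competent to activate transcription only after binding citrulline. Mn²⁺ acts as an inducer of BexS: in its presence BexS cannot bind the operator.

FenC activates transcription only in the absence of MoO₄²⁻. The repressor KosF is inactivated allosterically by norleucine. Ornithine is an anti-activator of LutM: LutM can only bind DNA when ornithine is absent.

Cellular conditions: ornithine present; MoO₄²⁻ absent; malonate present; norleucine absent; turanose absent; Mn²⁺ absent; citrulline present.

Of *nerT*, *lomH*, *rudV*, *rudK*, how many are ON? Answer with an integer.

2

Ornithine is present, so LutM is inactive.
Mn²⁺ is absent, so BexS is active.
With repressor BexS bound, *nerT* is not transcribed.
→ *nerT* is OFF.
MoO₄²⁻ is absent, so FenC is active.
Turanose is absent, so KepK is inactive.
No repressor is bound and FenC is active, so *lomH* is transcribed.
→ *lomH* is ON.
Malonate is present, so KulK is active.
Citrulline is present, so GorU is active.
No repressor is bound and KulK and GorU are active, so *rudV* is transcribed.
→ *rudV* is ON.
Norleucine is absent, so KosF is active.
With repressor KosF bound, *rudK* is not transcribed.
→ *rudK* is OFF.
2 of the 4 genes are transcribed.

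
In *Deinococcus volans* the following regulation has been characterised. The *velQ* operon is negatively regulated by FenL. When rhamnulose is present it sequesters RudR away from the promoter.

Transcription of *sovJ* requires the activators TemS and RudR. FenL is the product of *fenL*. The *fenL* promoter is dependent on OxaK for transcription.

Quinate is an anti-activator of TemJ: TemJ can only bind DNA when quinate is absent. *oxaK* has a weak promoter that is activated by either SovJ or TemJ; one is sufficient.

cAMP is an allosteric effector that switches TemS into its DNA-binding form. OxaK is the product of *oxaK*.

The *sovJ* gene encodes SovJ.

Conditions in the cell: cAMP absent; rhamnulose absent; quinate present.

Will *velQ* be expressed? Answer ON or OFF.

cAMP is absent, so TemS is inactive.
Rhamnulose is absent, so RudR is active.
Required activator TemS is absent, so *sovJ* is not transcribed.
So SovJ is not produced.
Quinate is present, so TemJ is inactive.
No activator is available at the *oxaK* promoter, so *oxaK* is not transcribed.
So OxaK is not produced.
Required activator OxaK is absent, so *fenL* is not transcribed.
So FenL is not produced.
With no repressor bound, *velQ* is transcribed.

ON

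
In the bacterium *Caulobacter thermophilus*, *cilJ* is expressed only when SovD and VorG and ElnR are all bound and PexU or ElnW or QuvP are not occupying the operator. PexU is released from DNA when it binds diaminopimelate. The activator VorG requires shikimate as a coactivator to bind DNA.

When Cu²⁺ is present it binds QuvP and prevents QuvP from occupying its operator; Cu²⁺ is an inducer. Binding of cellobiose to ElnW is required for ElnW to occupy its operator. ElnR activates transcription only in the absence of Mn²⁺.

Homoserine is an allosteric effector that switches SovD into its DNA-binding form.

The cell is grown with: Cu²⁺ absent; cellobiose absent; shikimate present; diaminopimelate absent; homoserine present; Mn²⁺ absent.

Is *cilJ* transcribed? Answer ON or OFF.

OFF

Homoserine is present, so SovD is active.
Diaminopimelate is absent, so PexU is active.
Shikimate is present, so VorG is active.
Mn²⁺ is absent, so ElnR is active.
Cellobiose is absent, so ElnW is inactive.
Cu²⁺ is absent, so QuvP is active.
With repressor PexU bound, *cilJ* is not transcribed.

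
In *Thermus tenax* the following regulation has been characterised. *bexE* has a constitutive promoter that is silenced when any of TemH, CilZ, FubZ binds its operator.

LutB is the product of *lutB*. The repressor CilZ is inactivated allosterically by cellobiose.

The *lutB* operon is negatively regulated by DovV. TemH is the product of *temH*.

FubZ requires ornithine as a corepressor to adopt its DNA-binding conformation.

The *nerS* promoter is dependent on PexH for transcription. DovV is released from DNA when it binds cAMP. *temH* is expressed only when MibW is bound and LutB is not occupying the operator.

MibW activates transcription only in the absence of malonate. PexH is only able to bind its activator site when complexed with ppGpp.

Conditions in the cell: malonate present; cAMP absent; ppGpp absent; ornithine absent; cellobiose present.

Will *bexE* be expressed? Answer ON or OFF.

ON

Malonate is present, so MibW is inactive.
cAMP is absent, so DovV is active.
With repressor DovV bound, *lutB* is not transcribed.
So LutB is not produced.
Required activator MibW is absent, so *temH* is not transcribed.
So TemH is not produced.
Cellobiose is present, so CilZ is inactive.
Ornithine is absent, so FubZ is inactive.
With no repressor bound, *bexE* is transcribed.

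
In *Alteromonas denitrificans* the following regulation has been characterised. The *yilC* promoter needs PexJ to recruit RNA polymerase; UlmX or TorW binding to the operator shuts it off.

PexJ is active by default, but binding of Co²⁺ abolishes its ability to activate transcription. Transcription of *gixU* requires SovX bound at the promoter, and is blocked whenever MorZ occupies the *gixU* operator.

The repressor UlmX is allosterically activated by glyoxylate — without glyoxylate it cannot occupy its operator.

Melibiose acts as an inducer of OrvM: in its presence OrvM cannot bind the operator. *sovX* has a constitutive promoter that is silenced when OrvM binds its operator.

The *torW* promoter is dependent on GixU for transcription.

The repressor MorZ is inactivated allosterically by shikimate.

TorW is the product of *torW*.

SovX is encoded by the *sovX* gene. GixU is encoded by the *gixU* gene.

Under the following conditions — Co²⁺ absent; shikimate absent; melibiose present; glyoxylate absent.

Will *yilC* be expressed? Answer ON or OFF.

ON

Co²⁺ is absent, so PexJ is active.
Glyoxylate is absent, so UlmX is inactive.
Melibiose is present, so OrvM is inactive.
With no repressor bound, *sovX* is transcribed.
So SovX is produced and active.
Shikimate is absent, so MorZ is active.
With repressor MorZ bound, *gixU* is not transcribed.
So GixU is not produced.
Required activator GixU is absent, so *torW* is not transcribed.
So TorW is not produced.
No repressor is bound and PexJ is active, so *yilC* is transcribed.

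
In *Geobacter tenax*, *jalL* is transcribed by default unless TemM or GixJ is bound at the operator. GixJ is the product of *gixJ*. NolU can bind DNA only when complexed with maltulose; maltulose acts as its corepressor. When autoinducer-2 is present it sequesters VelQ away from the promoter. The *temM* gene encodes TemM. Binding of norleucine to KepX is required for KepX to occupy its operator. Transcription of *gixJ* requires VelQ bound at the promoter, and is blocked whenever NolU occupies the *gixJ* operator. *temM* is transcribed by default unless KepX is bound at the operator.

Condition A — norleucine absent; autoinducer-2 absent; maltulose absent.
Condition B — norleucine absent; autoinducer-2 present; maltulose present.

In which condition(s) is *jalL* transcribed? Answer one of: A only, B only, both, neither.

Condition A:
Norleucine is absent, so KepX is inactive.
With no repressor bound, *temM* is transcribed.
So TemM is produced and active.
Autoinducer-2 is absent, so VelQ is active.
Maltulose is absent, so NolU is inactive.
No repressor is bound and VelQ is active, so *gixJ* is transcribed.
So GixJ is produced and active.
With repressor TemM bound, *jalL* is not transcribed.
→ *jalL* is OFF in A.
Condition B:
Norleucine is absent, so KepX is inactive.
With no repressor bound, *temM* is transcribed.
So TemM is produced and active.
Autoinducer-2 is present, so VelQ is inactive.
Maltulose is present, so NolU is active.
With repressor NolU bound, *gixJ* is not transcribed.
So GixJ is not produced.
With repressor TemM bound, *jalL* is not transcribed.
→ *jalL* is OFF in B.

neither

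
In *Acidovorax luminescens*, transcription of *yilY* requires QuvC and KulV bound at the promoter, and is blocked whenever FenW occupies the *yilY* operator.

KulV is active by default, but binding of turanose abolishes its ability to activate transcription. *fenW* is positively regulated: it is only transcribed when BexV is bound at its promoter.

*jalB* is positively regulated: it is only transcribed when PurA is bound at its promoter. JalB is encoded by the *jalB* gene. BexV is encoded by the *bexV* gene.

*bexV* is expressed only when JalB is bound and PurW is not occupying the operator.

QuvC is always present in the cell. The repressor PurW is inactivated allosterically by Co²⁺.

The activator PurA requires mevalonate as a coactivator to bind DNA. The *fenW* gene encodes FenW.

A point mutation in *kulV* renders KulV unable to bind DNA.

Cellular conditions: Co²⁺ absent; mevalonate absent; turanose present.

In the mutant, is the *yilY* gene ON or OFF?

QuvC is produced constitutively and is active.
Co²⁺ is absent, so PurW is active.
Mevalonate is absent, so PurA is inactive.
Required activator PurA is absent, so *jalB* is not transcribed.
So JalB is not produced.
With repressor PurW bound, *bexV* is not transcribed.
So BexV is not produced.
Required activator BexV is absent, so *fenW* is not transcribed.
So FenW is not produced.
KulV is non-functional in this strain, so it has no effect.
Required activator KulV is absent, so *yilY* is not transcribed.

OFF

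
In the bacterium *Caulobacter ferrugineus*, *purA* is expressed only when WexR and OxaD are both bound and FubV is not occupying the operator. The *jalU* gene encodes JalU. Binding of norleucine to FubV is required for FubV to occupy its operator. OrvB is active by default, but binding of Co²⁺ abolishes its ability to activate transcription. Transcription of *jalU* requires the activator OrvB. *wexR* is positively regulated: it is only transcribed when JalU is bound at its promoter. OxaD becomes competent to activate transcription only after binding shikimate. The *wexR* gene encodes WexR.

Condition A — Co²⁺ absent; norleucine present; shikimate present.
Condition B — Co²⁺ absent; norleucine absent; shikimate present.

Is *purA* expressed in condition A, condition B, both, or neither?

Condition A:
Co²⁺ is absent, so OrvB is active.
No repressor is bound and OrvB is active, so *jalU* is transcribed.
So JalU is produced and active.
No repressor is bound and JalU is active, so *wexR* is transcribed.
So WexR is produced and active.
Norleucine is present, so FubV is active.
Shikimate is present, so OxaD is active.
With repressor FubV bound, *purA* is not transcribed.
→ *purA* is OFF in A.
Condition B:
Co²⁺ is absent, so OrvB is active.
No repressor is bound and OrvB is active, so *jalU* is transcribed.
So JalU is produced and active.
No repressor is bound and JalU is active, so *wexR* is transcribed.
So WexR is produced and active.
Norleucine is absent, so FubV is inactive.
Shikimate is present, so OxaD is active.
No repressor is bound and WexR and OxaD are active, so *purA* is transcribed.
→ *purA* is ON in B.

B only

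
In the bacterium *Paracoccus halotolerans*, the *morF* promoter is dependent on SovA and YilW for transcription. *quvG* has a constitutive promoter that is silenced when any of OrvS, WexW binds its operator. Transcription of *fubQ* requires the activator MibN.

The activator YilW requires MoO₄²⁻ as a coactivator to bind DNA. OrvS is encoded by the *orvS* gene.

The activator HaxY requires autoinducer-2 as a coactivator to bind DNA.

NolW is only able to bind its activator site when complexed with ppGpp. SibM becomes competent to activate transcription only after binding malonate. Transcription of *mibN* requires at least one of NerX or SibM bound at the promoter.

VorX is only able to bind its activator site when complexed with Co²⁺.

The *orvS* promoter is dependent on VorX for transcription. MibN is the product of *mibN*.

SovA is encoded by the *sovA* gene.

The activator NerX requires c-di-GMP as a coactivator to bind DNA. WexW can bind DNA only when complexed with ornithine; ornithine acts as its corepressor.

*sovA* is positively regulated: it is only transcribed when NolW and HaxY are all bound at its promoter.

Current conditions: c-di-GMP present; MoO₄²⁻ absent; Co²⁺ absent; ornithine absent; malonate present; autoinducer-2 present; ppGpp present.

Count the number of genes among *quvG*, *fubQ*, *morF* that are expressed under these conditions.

Co²⁺ is absent, so VorX is inactive.
Required activator VorX is absent, so *orvS* is not transcribed.
So OrvS is not produced.
Ornithine is absent, so WexW is inactive.
With no repressor bound, *quvG* is transcribed.
→ *quvG* is ON.
c-di-GMP is present, so NerX is active.
Malonate is present, so SibM is active.
Activator NerX is present, so *mibN* is transcribed.
So MibN is produced and active.
No repressor is bound and MibN is active, so *fubQ* is transcribed.
→ *fubQ* is ON.
ppGpp is present, so NolW is active.
Autoinducer-2 is present, so HaxY is active.
No repressor is bound and NolW and HaxY are active, so *sovA* is transcribed.
So SovA is produced and active.
MoO₄²⁻ is absent, so YilW is inactive.
Required activator YilW is absent, so *morF* is not transcribed.
→ *morF* is OFF.
2 of the 3 genes are transcribed.

2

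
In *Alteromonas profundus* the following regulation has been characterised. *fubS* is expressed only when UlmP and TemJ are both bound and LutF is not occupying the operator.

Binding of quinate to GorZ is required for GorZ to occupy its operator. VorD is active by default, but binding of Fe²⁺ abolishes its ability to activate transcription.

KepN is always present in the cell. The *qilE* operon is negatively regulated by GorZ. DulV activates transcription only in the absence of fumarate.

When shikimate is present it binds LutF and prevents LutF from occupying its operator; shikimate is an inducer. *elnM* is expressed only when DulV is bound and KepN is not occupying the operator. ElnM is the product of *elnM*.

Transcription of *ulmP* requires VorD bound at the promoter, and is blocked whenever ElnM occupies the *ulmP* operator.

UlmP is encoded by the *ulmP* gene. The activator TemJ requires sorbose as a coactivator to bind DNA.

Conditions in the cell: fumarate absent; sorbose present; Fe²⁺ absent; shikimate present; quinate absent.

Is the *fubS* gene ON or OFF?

KepN is produced constitutively and is active.
Fumarate is absent, so DulV is active.
With repressor KepN bound, *elnM* is not transcribed.
So ElnM is not produced.
Fe²⁺ is absent, so VorD is active.
No repressor is bound and VorD is active, so *ulmP* is transcribed.
So UlmP is produced and active.
Shikimate is present, so LutF is inactive.
Sorbose is present, so TemJ is active.
No repressor is bound and UlmP and TemJ are active, so *fubS* is transcribed.

ON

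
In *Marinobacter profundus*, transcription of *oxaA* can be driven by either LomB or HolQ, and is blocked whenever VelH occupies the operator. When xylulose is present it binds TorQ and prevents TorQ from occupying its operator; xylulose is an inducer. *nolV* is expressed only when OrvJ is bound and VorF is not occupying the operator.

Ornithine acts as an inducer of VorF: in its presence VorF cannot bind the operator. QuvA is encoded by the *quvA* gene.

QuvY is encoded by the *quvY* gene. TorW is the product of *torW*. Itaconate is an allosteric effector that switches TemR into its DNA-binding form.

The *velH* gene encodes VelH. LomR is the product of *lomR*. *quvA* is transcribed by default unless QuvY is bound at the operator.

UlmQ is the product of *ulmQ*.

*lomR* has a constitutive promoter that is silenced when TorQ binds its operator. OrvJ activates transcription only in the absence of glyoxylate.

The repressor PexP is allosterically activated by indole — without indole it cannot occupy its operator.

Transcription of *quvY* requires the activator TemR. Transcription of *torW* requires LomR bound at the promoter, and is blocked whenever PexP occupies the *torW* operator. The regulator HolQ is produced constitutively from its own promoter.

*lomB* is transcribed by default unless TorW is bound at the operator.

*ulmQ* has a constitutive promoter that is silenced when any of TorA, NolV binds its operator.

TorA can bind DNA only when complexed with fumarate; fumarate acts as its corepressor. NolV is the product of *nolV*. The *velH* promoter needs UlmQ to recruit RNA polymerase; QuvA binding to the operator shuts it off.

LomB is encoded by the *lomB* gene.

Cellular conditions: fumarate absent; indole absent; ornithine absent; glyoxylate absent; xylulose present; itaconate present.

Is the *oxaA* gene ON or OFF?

Xylulose is present, so TorQ is inactive.
With no repressor bound, *lomR* is transcribed.
So LomR is produced and active.
Indole is absent, so PexP is inactive.
No repressor is bound and LomR is active, so *torW* is transcribed.
So TorW is produced and active.
With repressor TorW bound, *lomB* is not transcribed.
So LomB is not produced.
Itaconate is present, so TemR is active.
No repressor is bound and TemR is active, so *quvY* is transcribed.
So QuvY is produced and active.
With repressor QuvY bound, *quvA* is not transcribed.
So QuvA is not produced.
Fumarate is absent, so TorA is inactive.
Ornithine is absent, so VorF is active.
Glyoxylate is absent, so OrvJ is active.
With repressor VorF bound, *nolV* is not transcribed.
So NolV is not produced.
With no repressor bound, *ulmQ* is transcribed.
So UlmQ is produced and active.
No repressor is bound and UlmQ is active, so *velH* is transcribed.
So VelH is produced and active.
HolQ is produced constitutively and is active.
With repressor VelH bound, *oxaA* is not transcribed.

OFF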